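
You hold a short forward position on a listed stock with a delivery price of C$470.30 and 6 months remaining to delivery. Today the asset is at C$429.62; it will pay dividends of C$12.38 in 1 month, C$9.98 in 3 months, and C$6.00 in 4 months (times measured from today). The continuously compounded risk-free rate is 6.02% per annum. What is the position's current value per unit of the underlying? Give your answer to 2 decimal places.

PV(remaining dividends) I = 12.38·e^(−0.0602·1/12) + 9.98·e^(−0.0602·3/12) + 6.00·e^(−0.0602·4/12) = 28.0298
Current forward F = (S − I)·e^(rT) = (429.62 − 28.0298)·e^(0.0602·6/12) = 401.5902 × 1.030558 = 413.8620
Value (long) = (F − K)·e^(−rT) = (413.8620 − 470.30) × 0.970348 = -54.7645
Short position value = −(long value) = C$54.76

C$54.76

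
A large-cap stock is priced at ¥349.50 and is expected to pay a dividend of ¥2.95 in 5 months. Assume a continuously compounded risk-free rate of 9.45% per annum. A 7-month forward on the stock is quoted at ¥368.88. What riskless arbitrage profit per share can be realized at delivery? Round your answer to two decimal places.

PV(dividends) I = 2.95·e^(−0.0945·5/12) = 2.8361
Fair forward F* = (S − I)·e^(rT) = (349.50 − 2.8361)·e^0.055125 = 346.6639 × 1.056673 = 366.3104
Market ¥368.88 > fair 366.3104: forward overpriced → cash-and-carry (borrow at r, buy the stock and collect the dividends, short the forward).
Profit at T = |F_mkt − F*| = |368.88 − 366.3104| = ¥2.57 per share

¥2.57 per share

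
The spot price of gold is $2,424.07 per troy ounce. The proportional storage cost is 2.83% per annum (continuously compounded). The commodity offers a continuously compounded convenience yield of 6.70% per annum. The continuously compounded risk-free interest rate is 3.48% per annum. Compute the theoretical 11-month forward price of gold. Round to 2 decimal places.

$2,415.42 per troy ounce

Net carry = r + u − y = 0.0348 + 0.0283 − 0.0670 = -0.0039
F = S·e^((r+u−y)T) = 2424.07 · e^(-0.0039 × 11/12) = 2424.07 · e^-0.00357500
= 2424.07 × 0.99643138 = $2,415.42 per troy ounce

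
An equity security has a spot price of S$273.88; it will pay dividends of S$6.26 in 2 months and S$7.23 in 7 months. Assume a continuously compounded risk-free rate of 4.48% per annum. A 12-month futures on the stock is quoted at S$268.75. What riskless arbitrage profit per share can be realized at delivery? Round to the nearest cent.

PV(dividends) I = 6.26·e^(−0.0448·2/12) + 7.23·e^(−0.0448·7/12) = 13.2569
Fair futures F* = (S − I)·e^(rT) = (273.88 − 13.2569)·e^0.044800 = 260.6231 × 1.045819 = 272.5646
Market S$268.75 < fair 272.5646: forward underpriced → reverse cash-and-carry (short the stock, invest proceeds at r, pay the dividends, go long the forward).
Profit at T = |F_mkt − F*| = |268.75 − 272.5646| = S$3.81 per share

S$3.81 per share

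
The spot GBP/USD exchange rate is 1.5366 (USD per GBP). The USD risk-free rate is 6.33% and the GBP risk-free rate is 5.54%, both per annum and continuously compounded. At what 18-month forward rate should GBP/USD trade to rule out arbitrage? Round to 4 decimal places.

F = S·e^((r_USD − r_GBP)T) = 1.5366 · e^((0.0633 − 0.0554) × 18/12)
= 1.5366 · e^0.011850 = 1.5366 × 1.011920
F = 1.5549 USD per GBP

1.5549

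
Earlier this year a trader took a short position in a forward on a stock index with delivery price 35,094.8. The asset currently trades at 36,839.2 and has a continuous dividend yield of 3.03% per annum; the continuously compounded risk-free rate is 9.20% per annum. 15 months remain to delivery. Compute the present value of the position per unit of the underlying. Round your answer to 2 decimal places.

Current fair forward for the remaining 15 months: F = S·e^((r − q)·T), (r − q) = 0.0920 − 0.0303 = 0.0617
F = 36839.2 · e^(0.0617 × 15/12) = 36839.2 × 1.08017709 = 39792.8599
Value of long forward = (F − K)·e^(−rT) = (39792.8599 − 35094.8) · e^(−0.0920·15/12)
= 4698.0599 × 0.89136614 = 4187.69
Short position value = −(long value) = -4187.69

-4187.69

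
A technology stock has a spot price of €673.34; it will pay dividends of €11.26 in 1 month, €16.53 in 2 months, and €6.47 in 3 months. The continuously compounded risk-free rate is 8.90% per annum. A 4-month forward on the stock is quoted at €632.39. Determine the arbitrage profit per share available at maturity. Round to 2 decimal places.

€26.42 per share

PV(dividends) I = 11.26·e^(−0.0890·1/12) + 16.53·e^(−0.0890·2/12) + 6.47·e^(−0.0890·3/12) = 33.7910
Fair forward F* = (S − I)·e^(rT) = (673.34 − 33.7910)·e^0.029667 = 639.5490 × 1.030111 = 658.8065
Market €632.39 < fair 658.8065: forward underpriced → reverse cash-and-carry (short the stock, invest proceeds at r, pay the dividends, go long the forward).
Profit at T = |F_mkt − F*| = |632.39 − 658.8065| = €26.42 per share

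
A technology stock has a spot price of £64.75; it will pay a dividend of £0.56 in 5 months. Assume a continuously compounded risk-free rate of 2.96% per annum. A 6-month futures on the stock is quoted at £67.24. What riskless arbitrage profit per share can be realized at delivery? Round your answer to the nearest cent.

PV(dividends) I = 0.56·e^(−0.0296·5/12) = 0.5531
Fair futures F* = (S − I)·e^(rT) = (64.75 − 0.5531)·e^0.014800 = 64.1969 × 1.014910 = 65.1541
Market £67.24 > fair 65.1541: forward overpriced → cash-and-carry (borrow at r, buy the stock and collect the dividends, short the forward).
Profit at T = |F_mkt − F*| = |67.24 − 65.1541| = £2.09 per share

£2.09 per share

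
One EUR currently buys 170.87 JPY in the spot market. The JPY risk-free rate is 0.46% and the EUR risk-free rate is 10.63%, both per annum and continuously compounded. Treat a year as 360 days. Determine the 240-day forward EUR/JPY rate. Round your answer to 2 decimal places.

159.67

F = S·e^((r_JPY − r_EUR)T) = 170.87 · e^((0.0046 − 0.1063) × 240/360)
= 170.87 · e^-0.067800 = 170.87 × 0.934447
F = 159.67 JPY per EUR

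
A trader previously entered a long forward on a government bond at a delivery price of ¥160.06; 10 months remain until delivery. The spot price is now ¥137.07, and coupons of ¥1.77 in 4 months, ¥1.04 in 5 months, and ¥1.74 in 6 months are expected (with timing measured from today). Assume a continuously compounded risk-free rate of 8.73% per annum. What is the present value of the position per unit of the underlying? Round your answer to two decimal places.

-¥16.15

PV(remaining coupons) I = 1.77·e^(−0.0873·4/12) + 1.04·e^(−0.0873·5/12) + 1.74·e^(−0.0873·6/12) = 4.3878
Current forward F = (S − I)·e^(rT) = (137.07 − 4.3878)·e^(0.0873·10/12) = 132.6822 × 1.075462 = 142.6947
Value (long) = (F − K)·e^(−rT) = (142.6947 − 160.06) × 0.929833 = -16.1468
Value = -¥16.15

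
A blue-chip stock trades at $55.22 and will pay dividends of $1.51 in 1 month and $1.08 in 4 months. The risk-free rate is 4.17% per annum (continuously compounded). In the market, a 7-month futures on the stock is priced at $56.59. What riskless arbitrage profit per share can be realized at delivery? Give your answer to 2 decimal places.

$2.64 per share

PV(dividends) I = 1.51·e^(−0.0417·1/12) + 1.08·e^(−0.0417·4/12) = 2.5699
Fair futures F* = (S − I)·e^(rT) = (55.22 − 2.5699)·e^0.024325 = 52.6501 × 1.024623 = 53.9465
Market $56.59 > fair 53.9465: forward overpriced → cash-and-carry (borrow at r, buy the stock and collect the dividends, short the forward).
Profit at T = |F_mkt − F*| = |56.59 − 53.9465| = $2.64 per share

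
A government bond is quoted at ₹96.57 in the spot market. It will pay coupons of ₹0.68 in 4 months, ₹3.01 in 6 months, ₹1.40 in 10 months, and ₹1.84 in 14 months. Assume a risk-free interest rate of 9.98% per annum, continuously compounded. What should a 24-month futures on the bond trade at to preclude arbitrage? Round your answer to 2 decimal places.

PV(coupons) I = 0.68·e^(−0.0998·4/12) + 3.01·e^(−0.0998·6/12) + 1.40·e^(−0.0998·10/12) + 1.84·e^(−0.0998·14/12)
I = 0.6578 + 2.8635 + 1.2883 + 1.6378 = 6.4474
F = (S − I)·e^(rT) = (96.57 − 6.4474) · e^(0.0998·24/12)
= 90.1226 · e^0.199600 = 90.1226 × 1.220914 = ₹110.03

₹110.03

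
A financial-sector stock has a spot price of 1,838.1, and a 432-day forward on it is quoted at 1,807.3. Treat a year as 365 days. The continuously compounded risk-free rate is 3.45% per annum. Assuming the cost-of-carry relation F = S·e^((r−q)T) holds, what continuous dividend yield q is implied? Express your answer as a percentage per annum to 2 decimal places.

4.88%

From F = S·e^((r−q)T): (r − q) = ln(F/S)/T
ln(1807.3/1838.1) = ln(0.983244) = -0.016898
(r − q) = -0.016898 / (432/365) = -0.014277
q = r − ln(F/S)/T = 0.0345 + 0.014277 = 0.048777
q = 4.88%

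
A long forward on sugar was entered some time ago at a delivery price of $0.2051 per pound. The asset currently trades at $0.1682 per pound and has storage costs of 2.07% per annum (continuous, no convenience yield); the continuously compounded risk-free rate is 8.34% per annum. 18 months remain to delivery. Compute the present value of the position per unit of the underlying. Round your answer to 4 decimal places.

-$0.0075 per pound

Current fair forward for the remaining 18 months: F = S·e^((r + u)·T), (r + u) = 0.0834 + 0.0207 = 0.1041
F = 0.1682 · e^(0.1041 × 18/12) = 0.1682 × 1.169002 = 0.1966
Value of long forward = (F − K)·e^(−rT) = (0.1966 − 0.2051) · e^(−0.0834·18/12)
= -0.0085 × 0.882409 = -0.0075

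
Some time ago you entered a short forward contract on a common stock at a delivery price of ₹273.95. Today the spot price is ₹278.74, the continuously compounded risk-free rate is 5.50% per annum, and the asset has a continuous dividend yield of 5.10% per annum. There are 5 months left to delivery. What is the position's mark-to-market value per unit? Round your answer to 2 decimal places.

Current fair forward for the remaining 5 months: F = S·e^((r − q)·T), (r − q) = 0.0550 − 0.0510 = 0.0040
F = 278.74 · e^(0.0040 × 5/12) = 278.74 × 1.001668 = 279.2049
Value of long forward = (F − K)·e^(−rT) = (279.2049 − 273.95) · e^(−0.0550·5/12)
= 5.2549 × 0.977344 = 5.14
Short position value = −(long value) = -₹5.14

-₹5.14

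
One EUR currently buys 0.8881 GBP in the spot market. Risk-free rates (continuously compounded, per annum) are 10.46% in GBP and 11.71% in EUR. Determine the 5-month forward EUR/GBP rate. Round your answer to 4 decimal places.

0.8835

F = S·e^((r_GBP − r_EUR)T) = 0.8881 · e^((0.1046 − 0.1171) × 5/12)
= 0.8881 · e^-0.005208 = 0.8881 × 0.994806
F = 0.8835 GBP per EUR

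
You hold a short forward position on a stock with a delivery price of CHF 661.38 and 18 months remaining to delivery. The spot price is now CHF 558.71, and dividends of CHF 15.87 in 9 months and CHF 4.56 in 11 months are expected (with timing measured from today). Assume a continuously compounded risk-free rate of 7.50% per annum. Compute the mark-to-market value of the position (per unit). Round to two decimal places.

PV(remaining dividends) I = 15.87·e^(−0.0750·9/12) + 4.56·e^(−0.0750·11/12) = 19.2590
Current forward F = (S − I)·e^(rT) = (558.71 − 19.2590)·e^(0.0750·18/12) = 539.4510 × 1.119072 = 603.6845
Value (long) = (F − K)·e^(−rT) = (603.6845 − 661.38) × 0.893597 = -51.5565
Short position value = −(long value) = CHF 51.56

CHF 51.56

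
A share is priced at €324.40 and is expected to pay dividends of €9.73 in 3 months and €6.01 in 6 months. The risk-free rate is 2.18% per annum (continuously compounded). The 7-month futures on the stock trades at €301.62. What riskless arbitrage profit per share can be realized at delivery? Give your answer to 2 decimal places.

€11.11 per share

PV(dividends) I = 9.73·e^(−0.0218·3/12) + 6.01·e^(−0.0218·6/12) = 15.6220
Fair futures F* = (S − I)·e^(rT) = (324.40 − 15.6220)·e^0.012717 = 308.7780 × 1.012798 = 312.7297
Market €301.62 < fair 312.7297: forward underpriced → reverse cash-and-carry (short the stock, invest proceeds at r, pay the dividends, go long the forward).
Profit at T = |F_mkt − F*| = |301.62 − 312.7297| = €11.11 per share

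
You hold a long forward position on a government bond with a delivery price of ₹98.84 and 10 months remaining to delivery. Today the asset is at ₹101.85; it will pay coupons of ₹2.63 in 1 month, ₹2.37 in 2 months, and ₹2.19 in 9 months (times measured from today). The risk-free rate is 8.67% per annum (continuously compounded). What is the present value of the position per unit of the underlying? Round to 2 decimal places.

₹2.90

PV(remaining coupons) I = 2.63·e^(−0.0867·1/12) + 2.37·e^(−0.0867·2/12) + 2.19·e^(−0.0867·9/12) = 6.9992
Current forward F = (S − I)·e^(rT) = (101.85 − 6.9992)·e^(0.0867·10/12) = 94.8508 × 1.074924 = 101.9574
Value (long) = (F − K)·e^(−rT) = (101.9574 − 98.84) × 0.930298 = 2.9001
Value = ₹2.90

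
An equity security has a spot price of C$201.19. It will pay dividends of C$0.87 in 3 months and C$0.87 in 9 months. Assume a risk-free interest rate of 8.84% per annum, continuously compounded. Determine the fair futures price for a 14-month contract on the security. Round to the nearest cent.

C$221.20

PV(dividends) I = 0.87·e^(−0.0884·3/12) + 0.87·e^(−0.0884·9/12)
I = 0.8510 + 0.8142 = 1.6652
F = (S − I)·e^(rT) = (201.19 − 1.6652) · e^(0.0884·14/12)
= 199.5248 · e^0.103133 = 199.5248 × 1.108639 = C$221.20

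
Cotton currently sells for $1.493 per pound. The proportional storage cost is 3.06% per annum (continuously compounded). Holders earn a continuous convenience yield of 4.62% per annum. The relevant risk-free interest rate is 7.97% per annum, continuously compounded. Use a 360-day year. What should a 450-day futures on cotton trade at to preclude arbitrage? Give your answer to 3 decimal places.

Net carry = r + u − y = 0.0797 + 0.0306 − 0.0462 = 0.0641
F = S·e^((r+u−y)T) = 1.493 · e^(0.0641 × 450/360) = 1.493 · e^0.080125
= 1.493 × 1.083422 = $1.618 per pound

$1.618 per pound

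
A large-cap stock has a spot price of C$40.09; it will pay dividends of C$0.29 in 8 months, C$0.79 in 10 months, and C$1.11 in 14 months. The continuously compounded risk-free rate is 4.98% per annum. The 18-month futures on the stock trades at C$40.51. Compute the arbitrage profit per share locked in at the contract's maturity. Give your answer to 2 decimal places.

C$0.44 per share

PV(dividends) I = 0.29·e^(−0.0498·8/12) + 0.79·e^(−0.0498·10/12) + 1.11·e^(−0.0498·14/12) = 2.0858
Fair futures F* = (S − I)·e^(rT) = (40.09 − 2.0858)·e^0.074700 = 38.0042 × 1.077561 = 40.9518
Market C$40.51 < fair 40.9518: forward underpriced → reverse cash-and-carry (short the stock, invest proceeds at r, pay the dividends, go long the forward).
Profit at T = |F_mkt − F*| = |40.51 − 40.9518| = C$0.44 per share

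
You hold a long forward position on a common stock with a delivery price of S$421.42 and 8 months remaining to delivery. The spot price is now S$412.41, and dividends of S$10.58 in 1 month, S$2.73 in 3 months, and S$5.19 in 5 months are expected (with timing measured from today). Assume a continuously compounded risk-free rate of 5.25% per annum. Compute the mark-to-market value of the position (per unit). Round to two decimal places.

-S$12.82

PV(remaining dividends) I = 10.58·e^(−0.0525·1/12) + 2.73·e^(−0.0525·3/12) + 5.19·e^(−0.0525·5/12) = 18.3059
Current forward F = (S − I)·e^(rT) = (412.41 − 18.3059)·e^(0.0525·8/12) = 394.1041 × 1.035620 = 408.1421
Value (long) = (F − K)·e^(−rT) = (408.1421 − 421.42) × 0.965605 = -12.8212
Value = -S$12.82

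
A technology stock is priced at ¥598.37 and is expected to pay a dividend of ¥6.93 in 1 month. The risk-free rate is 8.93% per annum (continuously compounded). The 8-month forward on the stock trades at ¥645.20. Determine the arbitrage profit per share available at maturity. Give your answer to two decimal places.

¥17.43 per share

PV(dividends) I = 6.93·e^(−0.0893·1/12) = 6.8786
Fair forward F* = (S − I)·e^(rT) = (598.37 − 6.8786)·e^0.059533 = 591.4914 × 1.061341 = 627.7741
Market ¥645.20 > fair 627.7741: forward overpriced → cash-and-carry (borrow at r, buy the stock and collect the dividends, short the forward).
Profit at T = |F_mkt − F*| = |645.20 − 627.7741| = ¥17.43 per share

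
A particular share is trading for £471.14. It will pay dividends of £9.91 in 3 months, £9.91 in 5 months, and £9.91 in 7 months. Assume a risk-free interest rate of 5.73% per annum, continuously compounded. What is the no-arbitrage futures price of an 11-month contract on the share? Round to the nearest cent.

£465.95

PV(dividends) I = 9.91·e^(−0.0573·3/12) + 9.91·e^(−0.0573·5/12) + 9.91·e^(−0.0573·7/12)
I = 9.7691 + 9.6762 + 9.5842 = 29.0295
F = (S − I)·e^(rT) = (471.14 − 29.0295) · e^(0.0573·11/12)
= 442.1105 · e^0.052525 = 442.1105 × 1.053929 = £465.95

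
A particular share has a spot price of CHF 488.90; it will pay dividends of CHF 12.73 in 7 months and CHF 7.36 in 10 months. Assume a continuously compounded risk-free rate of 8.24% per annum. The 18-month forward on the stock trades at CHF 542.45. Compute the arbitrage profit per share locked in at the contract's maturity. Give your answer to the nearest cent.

PV(dividends) I = 12.73·e^(−0.0824·7/12) + 7.36·e^(−0.0824·10/12) = 19.0042
Fair forward F* = (S − I)·e^(rT) = (488.90 − 19.0042)·e^0.123600 = 469.8958 × 1.131563 = 531.7167
Market CHF 542.45 > fair 531.7167: forward overpriced → cash-and-carry (borrow at r, buy the stock and collect the dividends, short the forward).
Profit at T = |F_mkt − F*| = |542.45 − 531.7167| = CHF 10.73 per share

CHF 10.73 per share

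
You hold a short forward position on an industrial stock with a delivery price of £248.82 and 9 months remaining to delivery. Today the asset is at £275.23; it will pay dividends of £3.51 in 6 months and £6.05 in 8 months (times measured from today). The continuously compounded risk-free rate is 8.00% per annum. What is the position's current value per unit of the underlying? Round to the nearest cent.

PV(remaining dividends) I = 3.51·e^(−0.0800·6/12) + 6.05·e^(−0.0800·8/12) = 9.1082
Current forward F = (S − I)·e^(rT) = (275.23 − 9.1082)·e^(0.0800·9/12) = 266.1218 × 1.061837 = 282.5780
Value (long) = (F − K)·e^(−rT) = (282.5780 − 248.82) × 0.941765 = 31.7921
Short position value = −(long value) = -£31.79

-£31.79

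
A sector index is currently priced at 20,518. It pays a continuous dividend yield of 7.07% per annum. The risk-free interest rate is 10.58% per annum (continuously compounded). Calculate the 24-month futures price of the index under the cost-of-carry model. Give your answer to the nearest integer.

F = S·e^((r − q)T) = 20518 · e^((0.1058 − 0.0707) × 24/12)
= 20518 · e^0.070200 = 20518 × 1.072723
F = 22,010

22,010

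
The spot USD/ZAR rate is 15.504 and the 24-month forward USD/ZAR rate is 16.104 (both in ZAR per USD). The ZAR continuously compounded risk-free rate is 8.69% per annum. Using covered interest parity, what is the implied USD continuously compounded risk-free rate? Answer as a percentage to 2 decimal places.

F = S·e^((r_ZAR − r_USD)T) ⇒ r_USD = r_ZAR − ln(F/S)/T
ln(16.104/15.504) = 0.037970; /(24/12) = 0.018985
r_USD = 0.0869 − 0.018985 = 0.067915
r_USD = 6.79%

6.79%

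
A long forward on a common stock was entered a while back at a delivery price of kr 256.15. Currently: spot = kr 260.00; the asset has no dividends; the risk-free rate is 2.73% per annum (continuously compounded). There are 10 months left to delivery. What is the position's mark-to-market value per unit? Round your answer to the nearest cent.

Current fair forward for the remaining 10 months: F = S·e^(r·T), r = 0.0273
F = 260.00 · e^(0.0273 × 10/12) = 260.00 × 1.023011 = 265.9829
Value of long forward = (F − K)·e^(−rT) = (265.9829 − 256.15) · e^(−0.0273·10/12)
= 9.8329 × 0.977507 = 9.61

kr 9.61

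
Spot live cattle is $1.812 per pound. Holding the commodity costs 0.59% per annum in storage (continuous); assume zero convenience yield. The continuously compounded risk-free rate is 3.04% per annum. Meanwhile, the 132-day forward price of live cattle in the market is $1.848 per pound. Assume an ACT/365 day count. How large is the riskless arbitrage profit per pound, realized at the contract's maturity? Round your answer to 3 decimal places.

$0.012 per pound

Fair forward: F* = S·e^(carry·T), with carry = (r + u) = 0.0304 + 0.0059 = 0.0363
F* = 1.812 · e^(0.0363 × 132/365) = 1.812 · e^0.013128 = 1.812 × 1.013215 = $1.8359
Market $1.848 > fair $1.8359: forward overpriced → cash-and-carry (buy spot, short the forward).
At maturity, profit = |F_mkt − F*| = |1.848 − 1.8359| = $0.012 per pound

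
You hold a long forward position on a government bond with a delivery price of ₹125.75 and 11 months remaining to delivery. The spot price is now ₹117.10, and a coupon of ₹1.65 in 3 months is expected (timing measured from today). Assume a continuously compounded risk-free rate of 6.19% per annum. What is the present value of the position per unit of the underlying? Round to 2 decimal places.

PV(remaining coupons) I = 1.65·e^(−0.0619·3/12) = 1.6247
Current forward F = (S − I)·e^(rT) = (117.10 − 1.6247)·e^(0.0619·11/12) = 115.4753 × 1.058382 = 122.2170
Value (long) = (F − K)·e^(−rT) = (122.2170 − 125.75) × 0.944838 = -3.3381
Value = -₹3.34

-₹3.34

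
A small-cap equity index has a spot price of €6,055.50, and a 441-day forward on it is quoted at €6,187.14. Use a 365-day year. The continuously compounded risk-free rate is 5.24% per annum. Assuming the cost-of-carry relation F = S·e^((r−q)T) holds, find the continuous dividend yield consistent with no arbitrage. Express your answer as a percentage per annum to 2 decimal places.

3.46%

From F = S·e^((r−q)T): (r − q) = ln(F/S)/T
ln(6187.14/6055.50) = ln(1.021739) = 0.021506
(r − q) = 0.021506 / (441/365) = 0.017800
q = r − ln(F/S)/T = 0.0524 − 0.017800 = 0.034600
q = 3.46%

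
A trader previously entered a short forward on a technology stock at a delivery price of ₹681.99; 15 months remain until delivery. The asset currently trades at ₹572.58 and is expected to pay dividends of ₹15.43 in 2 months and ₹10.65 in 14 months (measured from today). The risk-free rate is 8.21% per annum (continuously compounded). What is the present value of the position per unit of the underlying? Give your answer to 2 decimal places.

PV(remaining dividends) I = 15.43·e^(−0.0821·2/12) + 10.65·e^(−0.0821·14/12) = 24.8975
Current forward F = (S − I)·e^(rT) = (572.58 − 24.8975)·e^(0.0821·15/12) = 547.6825 × 1.108076 = 606.8738
Value (long) = (F − K)·e^(−rT) = (606.8738 − 681.99) × 0.902465 = -67.7897
Short position value = −(long value) = ₹67.79

₹67.79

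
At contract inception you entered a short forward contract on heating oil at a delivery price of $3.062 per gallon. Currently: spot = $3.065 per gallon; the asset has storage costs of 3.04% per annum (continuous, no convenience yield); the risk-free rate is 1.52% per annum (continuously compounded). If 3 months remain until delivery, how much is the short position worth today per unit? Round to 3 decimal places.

Current fair forward for the remaining 3 months: F = S·e^((r + u)·T), (r + u) = 0.0152 + 0.0304 = 0.0456
F = 3.065 · e^(0.0456 × 3/12) = 3.065 × 1.011465 = 3.1001
Value of long forward = (F − K)·e^(−rT) = (3.1001 − 3.062) · e^(−0.0152·3/12)
= 0.0381 × 0.996207 = 0.038
Short position value = −(long value) = -$0.038

-$0.038 per gallon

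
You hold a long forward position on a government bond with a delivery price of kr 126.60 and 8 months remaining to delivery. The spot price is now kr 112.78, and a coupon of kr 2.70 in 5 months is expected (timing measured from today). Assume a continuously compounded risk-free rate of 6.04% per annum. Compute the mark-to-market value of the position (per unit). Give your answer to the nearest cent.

PV(remaining coupons) I = 2.70·e^(−0.0604·5/12) = 2.6329
Current forward F = (S − I)·e^(rT) = (112.78 − 2.6329)·e^(0.0604·8/12) = 110.1471 × 1.041088 = 114.6728
Value (long) = (F − K)·e^(−rT) = (114.6728 − 126.60) × 0.960533 = -11.4565
Value = -kr 11.46

-kr 11.46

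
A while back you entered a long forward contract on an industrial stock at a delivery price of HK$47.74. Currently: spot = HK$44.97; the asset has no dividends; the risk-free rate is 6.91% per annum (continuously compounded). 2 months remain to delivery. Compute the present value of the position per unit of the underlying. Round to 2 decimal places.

Current fair forward for the remaining 2 months: F = S·e^(r·T), r = 0.0691
F = 44.97 · e^(0.0691 × 2/12) = 44.97 × 1.011583 = 45.4909
Value of long forward = (F − K)·e^(−rT) = (45.4909 − 47.74) · e^(−0.0691·2/12)
= -2.2491 × 0.988549 = -2.22

-HK$2.22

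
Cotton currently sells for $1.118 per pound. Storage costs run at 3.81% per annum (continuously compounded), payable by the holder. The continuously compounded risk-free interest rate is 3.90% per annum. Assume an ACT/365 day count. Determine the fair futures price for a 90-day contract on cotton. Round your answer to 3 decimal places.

Net carry = r + u − y = 0.0390 + 0.0381 − 0.0000 = 0.0771
F = S·e^((r+u−y)T) = 1.118 · e^(0.0771 × 90/365) = 1.118 · e^0.019011
= 1.118 × 1.019193 = $1.139 per pound

$1.139 per pound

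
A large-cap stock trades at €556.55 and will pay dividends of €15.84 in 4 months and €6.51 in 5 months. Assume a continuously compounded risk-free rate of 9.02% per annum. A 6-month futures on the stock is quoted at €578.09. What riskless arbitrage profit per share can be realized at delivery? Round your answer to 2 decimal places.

PV(dividends) I = 15.84·e^(−0.0902·4/12) + 6.51·e^(−0.0902·5/12) = 21.6407
Fair futures F* = (S − I)·e^(rT) = (556.55 − 21.6407)·e^0.045100 = 534.9093 × 1.046132 = 559.5857
Market €578.09 > fair 559.5857: forward overpriced → cash-and-carry (borrow at r, buy the stock and collect the dividends, short the forward).
Profit at T = |F_mkt − F*| = |578.09 − 559.5857| = €18.50 per share

€18.50 per share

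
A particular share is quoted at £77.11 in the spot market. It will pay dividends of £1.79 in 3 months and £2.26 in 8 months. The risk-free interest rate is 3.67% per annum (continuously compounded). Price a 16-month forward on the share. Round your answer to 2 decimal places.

£76.80

PV(dividends) I = 1.79·e^(−0.0367·3/12) + 2.26·e^(−0.0367·8/12)
I = 1.7737 + 2.2054 = 3.9791
F = (S − I)·e^(rT) = (77.11 − 3.9791) · e^(0.0367·16/12)
= 73.1309 · e^0.048933 = 73.1309 × 1.050150 = £76.80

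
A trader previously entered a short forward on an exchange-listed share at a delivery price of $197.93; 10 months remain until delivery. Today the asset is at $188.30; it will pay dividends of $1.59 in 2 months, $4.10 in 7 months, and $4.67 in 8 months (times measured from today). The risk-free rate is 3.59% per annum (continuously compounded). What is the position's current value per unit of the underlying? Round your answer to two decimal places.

$13.95

PV(remaining dividends) I = 1.59·e^(−0.0359·2/12) + 4.10·e^(−0.0359·7/12) + 4.67·e^(−0.0359·8/12) = 10.1551
Current forward F = (S − I)·e^(rT) = (188.30 − 10.1551)·e^(0.0359·10/12) = 178.1449 × 1.030369 = 183.5550
Value (long) = (F − K)·e^(−rT) = (183.5550 − 197.93) × 0.970526 = -13.9513
Short position value = −(long value) = $13.95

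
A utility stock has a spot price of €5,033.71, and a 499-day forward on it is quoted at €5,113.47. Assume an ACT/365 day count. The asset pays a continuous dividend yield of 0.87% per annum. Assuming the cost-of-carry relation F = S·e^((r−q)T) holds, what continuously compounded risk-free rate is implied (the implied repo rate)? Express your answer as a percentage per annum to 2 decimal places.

2.02%

From F = S·e^((r−q)T): (r − q) = ln(F/S)/T
ln(5113.47/5033.71) = ln(1.015845) = 0.015721
(r − q) = 0.015721 / (499/365) = 0.011499
r = ln(F/S)/T + q = 0.011499 + 0.0087 = 0.020199
r = 2.02%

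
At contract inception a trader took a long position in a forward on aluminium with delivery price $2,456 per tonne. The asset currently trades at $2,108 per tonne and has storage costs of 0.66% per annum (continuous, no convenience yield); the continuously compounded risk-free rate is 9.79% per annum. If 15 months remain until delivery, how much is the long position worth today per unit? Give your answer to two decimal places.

-$47.65 per tonne

Current fair forward for the remaining 15 months: F = S·e^((r + u)·T), (r + u) = 0.0979 + 0.0066 = 0.1045
F = 2108 · e^(0.1045 × 15/12) = 2108 × 1.13954037 = 2402.1511
Value of long forward = (F − K)·e^(−rT) = (2402.1511 − 2456) · e^(−0.0979·15/12)
= -53.8489 × 0.88481650 = -47.65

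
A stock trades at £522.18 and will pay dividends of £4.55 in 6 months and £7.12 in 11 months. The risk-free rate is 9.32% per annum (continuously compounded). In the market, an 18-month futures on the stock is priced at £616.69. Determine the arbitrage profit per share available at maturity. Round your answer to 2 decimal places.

PV(dividends) I = 4.55·e^(−0.0932·6/12) + 7.12·e^(−0.0932·11/12) = 10.8798
Fair futures F* = (S − I)·e^(rT) = (522.18 − 10.8798)·e^0.139800 = 511.3002 × 1.150044 = 588.0177
Market £616.69 > fair 588.0177: forward overpriced → cash-and-carry (borrow at r, buy the stock and collect the dividends, short the forward).
Profit at T = |F_mkt − F*| = |616.69 − 588.0177| = £28.67 per share

£28.67 per share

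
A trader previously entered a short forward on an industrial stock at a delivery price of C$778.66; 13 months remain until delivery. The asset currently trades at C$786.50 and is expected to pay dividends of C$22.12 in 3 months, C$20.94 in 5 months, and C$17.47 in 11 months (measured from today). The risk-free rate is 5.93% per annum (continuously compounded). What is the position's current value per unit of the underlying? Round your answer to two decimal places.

C$2.48

PV(remaining dividends) I = 22.12·e^(−0.0593·3/12) + 20.94·e^(−0.0593·5/12) + 17.47·e^(−0.0593·11/12) = 58.7691
Current forward F = (S − I)·e^(rT) = (786.50 − 58.7691)·e^(0.0593·13/12) = 727.7309 × 1.066350 = 776.0158
Value (long) = (F − K)·e^(−rT) = (776.0158 − 778.66) × 0.937778 = -2.4797
Short position value = −(long value) = C$2.48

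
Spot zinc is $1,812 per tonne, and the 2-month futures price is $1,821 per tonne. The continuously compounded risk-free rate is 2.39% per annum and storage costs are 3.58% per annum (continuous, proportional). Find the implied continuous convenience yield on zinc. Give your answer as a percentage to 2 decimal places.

3.00%

F = S·e^((r+u−y)T) ⇒ (r+u−y) = ln(F/S)/T
ln(1821/1812) = 0.004955; /T ⇒ 0.029730
y = r + u − ln(F/S)/T = 0.0239 + 0.0358 − 0.029730 = 0.029970
y = 3.00%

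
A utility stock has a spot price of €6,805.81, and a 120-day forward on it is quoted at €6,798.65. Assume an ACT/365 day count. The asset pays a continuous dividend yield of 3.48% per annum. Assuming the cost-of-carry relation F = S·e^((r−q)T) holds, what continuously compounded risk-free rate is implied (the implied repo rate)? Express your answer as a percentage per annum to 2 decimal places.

3.16%

From F = S·e^((r−q)T): (r − q) = ln(F/S)/T
ln(6798.65/6805.81) = ln(0.998948) = -0.001053
(r − q) = -0.001053 / (120/365) = -0.003203
r = ln(F/S)/T + q = -0.003203 + 0.0348 = 0.031597
r = 3.16%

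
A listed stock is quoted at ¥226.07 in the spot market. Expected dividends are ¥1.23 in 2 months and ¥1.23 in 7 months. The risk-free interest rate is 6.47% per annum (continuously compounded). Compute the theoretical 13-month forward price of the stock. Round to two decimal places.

¥239.91

PV(dividends) I = 1.23·e^(−0.0647·2/12) + 1.23·e^(−0.0647·7/12)
I = 1.2168 + 1.1844 = 2.4012
F = (S − I)·e^(rT) = (226.07 − 2.4012) · e^(0.0647·13/12)
= 223.6688 · e^0.070092 = 223.6688 × 1.072607 = ¥239.91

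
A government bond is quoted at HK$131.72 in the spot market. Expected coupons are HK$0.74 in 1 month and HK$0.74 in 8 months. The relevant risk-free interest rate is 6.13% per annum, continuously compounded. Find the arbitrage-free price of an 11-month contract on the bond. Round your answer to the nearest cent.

HK$137.80

PV(coupons) I = 0.74·e^(−0.0613·1/12) + 0.74·e^(−0.0613·8/12)
I = 0.7362 + 0.7104 = 1.4466
F = (S − I)·e^(rT) = (131.72 − 1.4466) · e^(0.0613·11/12)
= 130.2734 · e^0.056192 = 130.2734 × 1.057801 = HK$137.80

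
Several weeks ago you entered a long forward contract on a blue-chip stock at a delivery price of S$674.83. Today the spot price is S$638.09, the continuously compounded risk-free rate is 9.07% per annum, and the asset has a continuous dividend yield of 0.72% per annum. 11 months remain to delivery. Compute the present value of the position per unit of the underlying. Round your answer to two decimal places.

Current fair forward for the remaining 11 months: F = S·e^((r − q)·T), (r − q) = 0.0907 − 0.0072 = 0.0835
F = 638.09 · e^(0.0835 × 11/12) = 638.09 × 1.079547 = 688.8481
Value of long forward = (F − K)·e^(−rT) = (688.8481 − 674.83) · e^(−0.0907·11/12)
= 14.0181 × 0.920221 = 12.90

S$12.90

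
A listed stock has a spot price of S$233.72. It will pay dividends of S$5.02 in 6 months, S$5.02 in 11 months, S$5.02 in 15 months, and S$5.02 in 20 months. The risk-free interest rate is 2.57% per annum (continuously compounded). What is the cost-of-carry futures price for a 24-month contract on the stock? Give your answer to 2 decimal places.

S$225.49

PV(dividends) I = 5.02·e^(−0.0257·6/12) + 5.02·e^(−0.0257·11/12) + 5.02·e^(−0.0257·15/12) + 5.02·e^(−0.0257·20/12)
I = 4.9559 + 4.9031 + 4.8613 + 4.8095 = 19.5298
F = (S − I)·e^(rT) = (233.72 − 19.5298) · e^(0.0257·24/12)
= 214.1902 · e^0.051400 = 214.1902 × 1.052744 = S$225.49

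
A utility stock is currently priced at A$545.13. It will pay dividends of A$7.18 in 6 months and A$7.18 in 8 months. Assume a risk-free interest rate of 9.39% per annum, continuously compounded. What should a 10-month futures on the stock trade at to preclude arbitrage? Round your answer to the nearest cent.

A$574.80

PV(dividends) I = 7.18·e^(−0.0939·6/12) + 7.18·e^(−0.0939·8/12)
I = 6.8507 + 6.7443 = 13.5950
F = (S − I)·e^(rT) = (545.13 − 13.5950) · e^(0.0939·10/12)
= 531.5350 · e^0.078250 = 531.5350 × 1.081393 = A$574.80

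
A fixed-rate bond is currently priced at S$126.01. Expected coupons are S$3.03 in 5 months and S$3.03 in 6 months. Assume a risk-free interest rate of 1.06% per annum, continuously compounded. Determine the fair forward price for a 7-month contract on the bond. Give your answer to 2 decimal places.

PV(coupons) I = 3.03·e^(−0.0106·5/12) + 3.03·e^(−0.0106·6/12)
I = 3.0166 + 3.0140 = 6.0306
F = (S − I)·e^(rT) = (126.01 − 6.0306) · e^(0.0106·7/12)
= 119.9794 · e^0.006183 = 119.9794 × 1.006202 = S$120.72

S$120.72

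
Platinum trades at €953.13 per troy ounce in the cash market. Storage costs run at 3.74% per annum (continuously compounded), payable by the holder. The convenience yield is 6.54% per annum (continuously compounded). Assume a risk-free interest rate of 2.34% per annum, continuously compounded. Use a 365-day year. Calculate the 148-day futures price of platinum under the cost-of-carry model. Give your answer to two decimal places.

€951.35 per troy ounce

Net carry = r + u − y = 0.0234 + 0.0374 − 0.0654 = -0.0046
F = S·e^((r+u−y)T) = 953.13 · e^(-0.0046 × 148/365) = 953.13 · e^-0.001865
= 953.13 × 0.998137 = €951.35 per troy ounce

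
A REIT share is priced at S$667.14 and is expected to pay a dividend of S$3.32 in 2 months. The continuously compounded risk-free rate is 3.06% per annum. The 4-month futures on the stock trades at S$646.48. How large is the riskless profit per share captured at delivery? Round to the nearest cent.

S$24.16 per share

PV(dividends) I = 3.32·e^(−0.0306·2/12) = 3.3031
Fair futures F* = (S − I)·e^(rT) = (667.14 − 3.3031)·e^0.010200 = 663.8369 × 1.010252 = 670.6426
Market S$646.48 < fair 670.6426: forward underpriced → reverse cash-and-carry (short the stock, invest proceeds at r, pay the dividends, go long the forward).
Profit at T = |F_mkt − F*| = |646.48 − 670.6426| = S$24.16 per share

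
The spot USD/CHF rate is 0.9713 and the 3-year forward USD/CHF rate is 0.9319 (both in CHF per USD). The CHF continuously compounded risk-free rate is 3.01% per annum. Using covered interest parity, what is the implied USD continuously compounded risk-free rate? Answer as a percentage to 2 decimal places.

4.39%

F = S·e^((r_CHF − r_USD)T) ⇒ r_USD = r_CHF − ln(F/S)/T
ln(0.9319/0.9713) = -0.041410; /(3) = -0.013803
r_USD = 0.0301 + 0.013803 = 0.043903
r_USD = 4.39%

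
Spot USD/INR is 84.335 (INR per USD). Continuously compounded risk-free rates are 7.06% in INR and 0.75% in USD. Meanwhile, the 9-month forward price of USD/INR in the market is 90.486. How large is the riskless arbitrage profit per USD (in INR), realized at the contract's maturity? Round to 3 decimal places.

2.064 per USD (in INR)

Fair forward: F* = S·e^(carry·T), with carry = (r_INR − r_USD) = 0.0706 − 0.0075 = 0.0631
F* = 84.335 · e^(0.0631 × 9/12) = 84.335 · e^0.047325 = 84.335 × 1.048463 = 88.4221
Market 90.486 > fair 88.4221: forward overpriced → cash-and-carry (buy spot, short the forward).
At maturity, profit = |F_mkt − F*| = |90.486 − 88.4221| = 2.064 per USD (in INR)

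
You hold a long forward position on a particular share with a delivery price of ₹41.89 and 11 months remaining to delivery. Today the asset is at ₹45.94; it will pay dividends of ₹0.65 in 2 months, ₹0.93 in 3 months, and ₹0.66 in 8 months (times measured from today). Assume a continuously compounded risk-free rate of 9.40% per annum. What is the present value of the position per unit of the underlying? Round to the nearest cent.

₹5.34

PV(remaining dividends) I = 0.65·e^(−0.0940·2/12) + 0.93·e^(−0.0940·3/12) + 0.66·e^(−0.0940·8/12) = 2.1682
Current forward F = (S − I)·e^(rT) = (45.94 − 2.1682)·e^(0.0940·11/12) = 43.7718 × 1.089988 = 47.7107
Value (long) = (F − K)·e^(−rT) = (47.7107 − 41.89) × 0.917441 = 5.3401
Value = ₹5.34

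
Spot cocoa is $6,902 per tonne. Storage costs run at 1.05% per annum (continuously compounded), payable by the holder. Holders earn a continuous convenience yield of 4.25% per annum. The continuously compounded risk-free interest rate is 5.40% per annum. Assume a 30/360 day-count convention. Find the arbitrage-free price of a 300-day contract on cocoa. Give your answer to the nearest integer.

$7,030 per tonne

Net carry = r + u − y = 0.0540 + 0.0105 − 0.0425 = 0.0220
F = S·e^((r+u−y)T) = 6902 · e^(0.0220 × 300/360) = 6902 · e^0.018333
= 6902 × 1.018502 = $7,030 per tonne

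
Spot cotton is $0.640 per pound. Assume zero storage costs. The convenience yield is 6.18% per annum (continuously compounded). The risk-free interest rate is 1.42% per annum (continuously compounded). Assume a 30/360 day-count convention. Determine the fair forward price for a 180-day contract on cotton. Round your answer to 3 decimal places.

$0.625 per pound

Net carry = r + u − y = 0.0142 + 0.0000 − 0.0618 = -0.0476
F = S·e^((r+u−y)T) = 0.640 · e^(-0.0476 × 180/360) = 0.640 · e^-0.023800
= 0.640 × 0.976481 = $0.625 per pound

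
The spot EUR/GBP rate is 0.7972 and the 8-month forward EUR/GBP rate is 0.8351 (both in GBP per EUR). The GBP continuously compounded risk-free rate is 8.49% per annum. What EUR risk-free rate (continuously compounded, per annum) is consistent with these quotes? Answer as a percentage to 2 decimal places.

1.52%

F = S·e^((r_GBP − r_EUR)T) ⇒ r_EUR = r_GBP − ln(F/S)/T
ln(0.8351/0.7972) = 0.046446; /(8/12) = 0.069669
r_EUR = 0.0849 − 0.069669 = 0.015231
r_EUR = 1.52%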